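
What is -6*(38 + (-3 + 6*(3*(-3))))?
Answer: 114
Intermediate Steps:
-6*(38 + (-3 + 6*(3*(-3)))) = -6*(38 + (-3 + 6*(-9))) = -6*(38 + (-3 - 54)) = -6*(38 - 57) = -6*(-19) = 114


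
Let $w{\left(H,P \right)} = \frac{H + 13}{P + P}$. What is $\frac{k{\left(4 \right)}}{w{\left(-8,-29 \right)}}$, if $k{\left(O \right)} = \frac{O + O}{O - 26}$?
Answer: $\frac{232}{55} \approx 4.2182$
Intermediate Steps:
$w{\left(H,P \right)} = \frac{13 + H}{2 P}$
$k{\left(O \right)} = \frac{2 O}{-26 + O}$
$\frac{k{\left(4 \right)}}{w{\left(-8,-29 \right)}} = \frac{2 \cdot 4 \frac{1}{-26 + 4}}{\frac{1}{2} \frac{1}{-29} \left(13 - 8\right)} = \frac{2 \cdot 4 \frac{1}{-22}}{\frac{1}{2} \left(- \frac{1}{29}\right) 5} = \frac{2 \cdot 4 \left(- \frac{1}{22}\right)}{- \frac{5}{58}} = \left(- \frac{4}{11}\right) \left(- \frac{58}{5}\right) = \frac{232}{55}$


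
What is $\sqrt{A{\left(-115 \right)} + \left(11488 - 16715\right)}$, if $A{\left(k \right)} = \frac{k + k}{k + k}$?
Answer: $i \sqrt{5226} \approx 72.291 i$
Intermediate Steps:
$A{\left(k \right)} = 1$ ($A{\left(k \right)} = \frac{2 k}{2 k} = 2 k \frac{1}{2 k} = 1$)
$\sqrt{A{\left(-115 \right)} + \left(11488 - 16715\right)} = \sqrt{1 + \left(11488 - 16715\right)} = \sqrt{1 - 5227} = \sqrt{-5226} = i \sqrt{5226}$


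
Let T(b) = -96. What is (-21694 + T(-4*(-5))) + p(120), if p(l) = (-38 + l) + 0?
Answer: -21708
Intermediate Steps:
p(l) = -38 + l
(-21694 + T(-4*(-5))) + p(120) = (-21694 - 96) + (-38 + 120) = -21790 + 82 = -21708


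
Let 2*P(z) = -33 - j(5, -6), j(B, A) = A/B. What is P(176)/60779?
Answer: -159/607790 ≈ -0.00026160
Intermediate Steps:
P(z) = -159/10 (P(z) = (-33 - (-6)/5)/2 = (-33 - 1*(-6/5))/2 = (-33 + 6/5)/2 = (½)*(-159/5) = -159/10)
P(176)/60779 = -159/10/60779 = -159/10*1/60779 = -159/607790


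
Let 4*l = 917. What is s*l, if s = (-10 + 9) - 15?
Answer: -3668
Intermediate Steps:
l = 917/4 (l = (1/4)*917 = 917/4 ≈ 229.25)
s = -16 (s = -1 - 15 = -16)
s*l = -16*917/4 = -3668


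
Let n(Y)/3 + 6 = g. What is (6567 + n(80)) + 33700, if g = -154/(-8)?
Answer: 161227/4 ≈ 40307.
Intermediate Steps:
g = 77/4 (g = -154*(-⅛) = 77/4 ≈ 19.250)
n(Y) = 159/4 (n(Y) = -18 + 3*(77/4) = -18 + 231/4 = 159/4)
(6567 + n(80)) + 33700 = (6567 + 159/4) + 33700 = 26427/4 + 33700 = 161227/4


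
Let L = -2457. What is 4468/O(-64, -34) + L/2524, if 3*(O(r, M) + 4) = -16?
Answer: -8475123/17668 ≈ -479.69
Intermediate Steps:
O(r, M) = -28/3 (O(r, M) = -4 + (1/3)*(-16) = -4 - 16/3 = -28/3)
4468/O(-64, -34) + L/2524 = 4468/(-28/3) - 2457/2524 = 4468*(-3/28) - 2457*1/2524 = -3351/7 - 2457/2524 = -8475123/17668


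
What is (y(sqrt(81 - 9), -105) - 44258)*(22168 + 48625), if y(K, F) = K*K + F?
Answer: -3135492763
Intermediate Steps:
y(K, F) = F + K**2 (y(K, F) = K**2 + F = F + K**2)
(y(sqrt(81 - 9), -105) - 44258)*(22168 + 48625) = ((-105 + (sqrt(81 - 9))**2) - 44258)*(22168 + 48625) = ((-105 + (sqrt(72))**2) - 44258)*70793 = ((-105 + (6*sqrt(2))**2) - 44258)*70793 = ((-105 + 72) - 44258)*70793 = (-33 - 44258)*70793 = -44291*70793 = -3135492763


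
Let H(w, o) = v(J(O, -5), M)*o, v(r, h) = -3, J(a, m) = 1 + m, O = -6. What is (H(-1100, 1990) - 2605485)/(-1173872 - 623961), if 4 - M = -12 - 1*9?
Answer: 2611455/1797833 ≈ 1.4526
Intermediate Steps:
M = 25 (M = 4 - (-12 - 1*9) = 4 - (-12 - 9) = 4 - 1*(-21) = 4 + 21 = 25)
H(w, o) = -3*o
(H(-1100, 1990) - 2605485)/(-1173872 - 623961) = (-3*1990 - 2605485)/(-1173872 - 623961) = (-5970 - 2605485)/(-1797833) = -2611455*(-1/1797833) = 2611455/1797833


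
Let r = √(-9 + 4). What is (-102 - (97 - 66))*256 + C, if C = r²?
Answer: -34053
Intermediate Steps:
r = I*√5 (r = √(-5) = I*√5 ≈ 2.2361*I)
C = -5 (C = (I*√5)² = -5)
(-102 - (97 - 66))*256 + C = (-102 - (97 - 66))*256 - 5 = (-102 - 1*31)*256 - 5 = (-102 - 31)*256 - 5 = -133*256 - 5 = -34048 - 5 = -34053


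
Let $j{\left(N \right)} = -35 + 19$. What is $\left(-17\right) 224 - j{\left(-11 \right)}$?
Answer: $-3792$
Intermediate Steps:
$j{\left(N \right)} = -16$
$\left(-17\right) 224 - j{\left(-11 \right)} = \left(-17\right) 224 - -16 = -3808 + 16 = -3792$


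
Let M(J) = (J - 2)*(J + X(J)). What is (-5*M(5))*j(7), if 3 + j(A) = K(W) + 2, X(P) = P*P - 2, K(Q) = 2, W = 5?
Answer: -420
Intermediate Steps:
X(P) = -2 + P² (X(P) = P² - 2 = -2 + P²)
j(A) = 1 (j(A) = -3 + (2 + 2) = -3 + 4 = 1)
M(J) = (-2 + J)*(-2 + J + J²) (M(J) = (J - 2)*(J + (-2 + J²)) = (-2 + J)*(-2 + J + J²))
(-5*M(5))*j(7) = -5*(4 + 5³ - 1*5² - 4*5)*1 = -5*(4 + 125 - 1*25 - 20)*1 = -5*(4 + 125 - 25 - 20)*1 = -5*84*1 = -420*1 = -420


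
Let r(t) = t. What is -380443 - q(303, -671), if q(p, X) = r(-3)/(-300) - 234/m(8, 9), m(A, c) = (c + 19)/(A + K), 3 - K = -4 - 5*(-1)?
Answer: -266251607/700 ≈ -3.8036e+5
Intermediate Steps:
K = 2 (K = 3 - (-4 - 5*(-1)) = 3 - (-4 + 5) = 3 - 1*1 = 3 - 1 = 2)
m(A, c) = (19 + c)/(2 + A) (m(A, c) = (c + 19)/(A + 2) = (19 + c)/(2 + A))
q(p, X) = -58493/700 (q(p, X) = -3/(-300) - 234*(2 + 8)/(19 + 9) = -3*(-1/300) - 234/(28/10) = 1/100 - 234/((⅒)*28) = 1/100 - 234/14/5 = 1/100 - 234*5/14 = 1/100 - 585/7 = -58493/700)
-380443 - q(303, -671) = -380443 - 1*(-58493/700) = -380443 + 58493/700 = -266251607/700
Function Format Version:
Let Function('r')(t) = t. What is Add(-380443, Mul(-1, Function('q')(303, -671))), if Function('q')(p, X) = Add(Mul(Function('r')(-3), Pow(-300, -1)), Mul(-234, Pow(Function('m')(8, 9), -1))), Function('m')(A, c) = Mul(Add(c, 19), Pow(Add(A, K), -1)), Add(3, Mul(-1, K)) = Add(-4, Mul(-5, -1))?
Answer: Rational(-266251607, 700) ≈ -3.8036e+5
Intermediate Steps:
K = 2 (K = Add(3, Mul(-1, Add(-4, Mul(-5, -1)))) = Add(3, Mul(-1, Add(-4, 5))) = Add(3, Mul(-1, 1)) = Add(3, -1) = 2)
Function('m')(A, c) = Mul(Pow(Add(2, A), -1), Add(19, c)) (Function('m')(A, c) = Mul(Add(c, 19), Pow(Add(A, 2), -1)) = Mul(Add(19, c), Pow(Add(2, A), -1)) = Mul(Pow(Add(2, A), -1), Add(19, c)))
Function('q')(p, X) = Rational(-58493, 700) (Function('q')(p, X) = Add(Mul(-3, Pow(-300, -1)), Mul(-234, Pow(Mul(Pow(Add(2, 8), -1), Add(19, 9)), -1))) = Add(Mul(-3, Rational(-1, 300)), Mul(-234, Pow(Mul(Pow(10, -1), 28), -1))) = Add(Rational(1, 100), Mul(-234, Pow(Mul(Rational(1, 10), 28), -1))) = Add(Rational(1, 100), Mul(-234, Pow(Rational(14, 5), -1))) = Add(Rational(1, 100), Mul(-234, Rational(5, 14))) = Add(Rational(1, 100), Rational(-585, 7)) = Rational(-58493, 700))
Add(-380443, Mul(-1, Function('q')(303, -671))) = Add(-380443, Mul(-1, Rational(-58493, 700))) = Add(-380443, Rational(58493, 700)) = Rational(-266251607, 700)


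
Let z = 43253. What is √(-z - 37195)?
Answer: 8*I*√1257 ≈ 283.63*I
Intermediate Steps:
√(-z - 37195) = √(-1*43253 - 37195) = √(-43253 - 37195) = √(-80448) = 8*I*√1257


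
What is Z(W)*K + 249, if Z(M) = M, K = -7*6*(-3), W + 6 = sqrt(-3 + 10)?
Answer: -507 + 126*sqrt(7) ≈ -173.64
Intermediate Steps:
W = -6 + sqrt(7) (W = -6 + sqrt(-3 + 10) = -6 + sqrt(7) ≈ -3.3542)
K = 126 (K = -42*(-3) = 126)
Z(W)*K + 249 = (-6 + sqrt(7))*126 + 249 = (-756 + 126*sqrt(7)) + 249 = -507 + 126*sqrt(7)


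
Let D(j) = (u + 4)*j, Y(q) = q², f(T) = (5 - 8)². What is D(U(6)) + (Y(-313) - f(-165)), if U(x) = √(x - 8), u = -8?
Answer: 97960 - 4*I*√2 ≈ 97960.0 - 5.6569*I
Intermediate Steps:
U(x) = √(-8 + x)
f(T) = 9 (f(T) = (-3)² = 9)
D(j) = -4*j (D(j) = (-8 + 4)*j = -4*j)
D(U(6)) + (Y(-313) - f(-165)) = -4*√(-8 + 6) + ((-313)² - 1*9) = -4*I*√2 + (97969 - 9) = -4*I*√2 + 97960 = 97960 - 4*I*√2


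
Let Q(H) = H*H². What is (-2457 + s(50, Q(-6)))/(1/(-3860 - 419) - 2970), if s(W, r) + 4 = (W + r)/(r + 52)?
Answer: 863155601/1042107742 ≈ 0.82828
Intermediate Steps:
Q(H) = H³
s(W, r) = -4 + (W + r)/(52 + r) (s(W, r) = -4 + (W + r)/(r + 52) = -4 + (W + r)/(52 + r))
(-2457 + s(50, Q(-6)))/(1/(-3860 - 419) - 2970) = (-2457 + (-208 + 50 - 3*(-6)³)/(52 + (-6)³))/(1/(-3860 - 419) - 2970) = (-2457 + (-208 + 50 - 3*(-216))/(52 - 216))/(1/(-4279) - 2970) = (-2457 + (-208 + 50 + 648)/(-164))/(-1/4279 - 2970) = (-2457 - 1/164*490)/(-12708631/4279) = (-2457 - 245/82)*(-4279/12708631) = -201719/82*(-4279/12708631) = 863155601/1042107742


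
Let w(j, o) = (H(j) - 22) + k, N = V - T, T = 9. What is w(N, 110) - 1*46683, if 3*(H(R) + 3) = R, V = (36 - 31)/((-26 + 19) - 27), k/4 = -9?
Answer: -4768199/102 ≈ -46747.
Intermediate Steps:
k = -36 (k = 4*(-9) = -36)
V = -5/34 (V = 5/(-7 - 27) = 5/(-34) = 5*(-1/34) = -5/34 ≈ -0.14706)
H(R) = -3 + R/3
N = -311/34 (N = -5/34 - 1*9 = -5/34 - 9 = -311/34 ≈ -9.1471)
w(j, o) = -61 + j/3 (w(j, o) = ((-3 + j/3) - 22) - 36 = (-25 + j/3) - 36 = -61 + j/3)
w(N, 110) - 1*46683 = (-61 + (⅓)*(-311/34)) - 1*46683 = (-61 - 311/102) - 46683 = -6533/102 - 46683 = -4768199/102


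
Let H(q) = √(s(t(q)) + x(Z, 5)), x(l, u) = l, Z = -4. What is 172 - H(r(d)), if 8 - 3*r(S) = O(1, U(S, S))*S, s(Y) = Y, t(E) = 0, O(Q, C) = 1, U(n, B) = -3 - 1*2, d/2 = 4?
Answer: 172 - 2*I ≈ 172.0 - 2.0*I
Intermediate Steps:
d = 8 (d = 2*4 = 8)
U(n, B) = -5 (U(n, B) = -3 - 2 = -5)
r(S) = 8/3 - S/3
H(q) = 2*I (H(q) = √(0 - 4) = √(-4) = 2*I)
172 - H(r(d)) = 172 - 2*I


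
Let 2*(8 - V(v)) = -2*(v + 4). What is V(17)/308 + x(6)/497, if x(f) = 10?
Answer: 357/3124 ≈ 0.11428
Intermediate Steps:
V(v) = 12 + v (V(v) = 8 - (-1)*(v + 4) = 8 - (-1)*(4 + v) = 8 - (-8 - 2*v)/2 = 8 + (4 + v) = 12 + v)
V(17)/308 + x(6)/497 = (12 + 17)/308 + 10/497 = 29*(1/308) + 10*(1/497) = 29/308 + 10/497 = 357/3124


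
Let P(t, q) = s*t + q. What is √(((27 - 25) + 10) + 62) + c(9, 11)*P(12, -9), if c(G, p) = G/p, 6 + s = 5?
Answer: -189/11 + √74 ≈ -8.5795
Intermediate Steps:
s = -1 (s = -6 + 5 = -1)
P(t, q) = q - t (P(t, q) = -t + q = q - t)
√(((27 - 25) + 10) + 62) + c(9, 11)*P(12, -9) = √(((27 - 25) + 10) + 62) + (9/11)*(-9 - 1*12) = √((2 + 10) + 62) + (9*(1/11))*(-9 - 12) = √(12 + 62) + (9/11)*(-21) = √74 - 189/11 = -189/11 + √74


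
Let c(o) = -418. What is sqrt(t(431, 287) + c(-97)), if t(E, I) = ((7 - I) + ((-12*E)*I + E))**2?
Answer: sqrt(2202888228951) ≈ 1.4842e+6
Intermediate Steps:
t(E, I) = (7 + E - I - 12*E*I)**2 (t(E, I) = ((7 - I) + (-12*E*I + E))**2 = ((7 - I) + (E - 12*E*I))**2 = (7 + E - I - 12*E*I)**2)
sqrt(t(431, 287) + c(-97)) = sqrt((-7 + 287 - 1*431 + 12*431*287)**2 - 418) = sqrt((-7 + 287 - 431 + 1484364)**2 - 418) = sqrt(1484213**2 - 418) = sqrt(2202888229369 - 418) = sqrt(2202888228951)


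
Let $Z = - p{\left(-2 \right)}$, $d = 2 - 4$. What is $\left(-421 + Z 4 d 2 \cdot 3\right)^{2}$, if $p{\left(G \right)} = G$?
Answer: $267289$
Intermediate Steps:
$d = -2$
$Z = 2$ ($Z = \left(-1\right) \left(-2\right) = 2$)
$\left(-421 + Z 4 d 2 \cdot 3\right)^{2} = \left(-421 + 2 \cdot 4 \left(-2\right) 2 \cdot 3\right)^{2} = \left(-421 + 8 \left(\left(-4\right) 3\right)\right)^{2} = \left(-421 + 8 \left(-12\right)\right)^{2} = \left(-421 - 96\right)^{2} = \left(-517\right)^{2} = 267289$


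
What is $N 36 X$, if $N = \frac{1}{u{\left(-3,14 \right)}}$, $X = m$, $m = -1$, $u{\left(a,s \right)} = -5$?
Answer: $\frac{36}{5} \approx 7.2$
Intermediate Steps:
$X = -1$
$N = - \frac{1}{5}$ ($N = \frac{1}{-5} = - \frac{1}{5} \approx -0.2$)
$N 36 X = - \frac{36 \left(-1\right)}{5} = \left(- \frac{1}{5}\right) \left(-36\right) = \frac{36}{5}$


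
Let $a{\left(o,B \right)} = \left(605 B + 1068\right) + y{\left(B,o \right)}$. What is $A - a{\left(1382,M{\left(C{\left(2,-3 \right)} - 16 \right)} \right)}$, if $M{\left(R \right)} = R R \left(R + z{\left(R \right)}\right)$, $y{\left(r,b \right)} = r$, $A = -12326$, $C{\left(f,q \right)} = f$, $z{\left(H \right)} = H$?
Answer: $3312334$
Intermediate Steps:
$M{\left(R \right)} = 2 R^{3}$ ($M{\left(R \right)} = R R \left(R + R\right) = R^{2} \cdot 2 R = 2 R^{3}$)
$a{\left(o,B \right)} = 1068 + 606 B$ ($a{\left(o,B \right)} = \left(605 B + 1068\right) + B = \left(1068 + 605 B\right) + B = 1068 + 606 B$)
$A - a{\left(1382,M{\left(C{\left(2,-3 \right)} - 16 \right)} \right)} = -12326 - \left(1068 + 606 \cdot 2 \left(2 - 16\right)^{3}\right) = -12326 - \left(1068 + 606 \cdot 2 \left(-14\right)^{3}\right) = -12326 - \left(1068 + 606 \cdot 2 \left(-2744\right)\right) = -12326 - \left(1068 + 606 \left(-5488\right)\right) = -12326 - \left(1068 - 3325728\right) = -12326 - -3324660 = -12326 + 3324660 = 3312334$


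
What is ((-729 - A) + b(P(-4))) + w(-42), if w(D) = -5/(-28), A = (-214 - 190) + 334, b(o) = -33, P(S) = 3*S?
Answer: -19371/28 ≈ -691.82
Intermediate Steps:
A = -70 (A = -404 + 334 = -70)
w(D) = 5/28 (w(D) = -5*(-1/28) = 5/28)
((-729 - A) + b(P(-4))) + w(-42) = ((-729 - 1*(-70)) - 33) + 5/28 = ((-729 + 70) - 33) + 5/28 = (-659 - 33) + 5/28 = -692 + 5/28 = -19371/28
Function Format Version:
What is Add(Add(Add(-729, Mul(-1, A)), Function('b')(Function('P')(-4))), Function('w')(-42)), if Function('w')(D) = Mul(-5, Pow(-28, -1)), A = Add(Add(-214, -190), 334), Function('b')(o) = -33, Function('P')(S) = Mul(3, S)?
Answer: Rational(-19371, 28) ≈ -691.82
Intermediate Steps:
A = -70 (A = Add(-404, 334) = -70)
Function('w')(D) = Rational(5, 28) (Function('w')(D) = Mul(-5, Rational(-1, 28)) = Rational(5, 28))
Add(Add(Add(-729, Mul(-1, A)), Function('b')(Function('P')(-4))), Function('w')(-42)) = Add(Add(Add(-729, Mul(-1, -70)), -33), Rational(5, 28)) = Add(Add(Add(-729, 70), -33), Rational(5, 28)) = Add(Add(-659, -33), Rational(5, 28)) = Add(-692, Rational(5, 28)) = Rational(-19371, 28)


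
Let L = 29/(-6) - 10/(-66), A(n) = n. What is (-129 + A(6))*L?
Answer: 12669/22 ≈ 575.86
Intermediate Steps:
L = -103/22 (L = 29*(-⅙) - 10*(-1/66) = -29/6 + 5/33 = -103/22 ≈ -4.6818)
(-129 + A(6))*L = (-129 + 6)*(-103/22) = -123*(-103/22) = 12669/22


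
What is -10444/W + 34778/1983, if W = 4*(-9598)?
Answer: 338976857/19032834 ≈ 17.810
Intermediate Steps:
W = -38392
-10444/W + 34778/1983 = -10444/(-38392) + 34778/1983 = -10444*(-1/38392) + 34778*(1/1983) = 2611/9598 + 34778/1983 = 338976857/19032834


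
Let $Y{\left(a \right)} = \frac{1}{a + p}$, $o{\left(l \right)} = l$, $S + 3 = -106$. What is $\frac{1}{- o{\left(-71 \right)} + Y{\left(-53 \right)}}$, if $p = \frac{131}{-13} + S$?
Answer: $\frac{2237}{158814} \approx 0.014086$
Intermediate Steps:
$S = -109$ ($S = -3 - 106 = -109$)
$p = - \frac{1548}{13}$ ($p = \frac{131}{-13} - 109 = 131 \left(- \frac{1}{13}\right) - 109 = - \frac{131}{13} - 109 = - \frac{1548}{13} \approx -119.08$)
$Y{\left(a \right)} = \frac{1}{- \frac{1548}{13} + a}$ ($Y{\left(a \right)} = \frac{1}{a - \frac{1548}{13}} = \frac{1}{- \frac{1548}{13} + a}$)
$\frac{1}{- o{\left(-71 \right)} + Y{\left(-53 \right)}} = \frac{1}{\left(-1\right) \left(-71\right) + \frac{13}{-1548 + 13 \left(-53\right)}} = \frac{1}{71 + \frac{13}{-1548 - 689}} = \frac{1}{71 + \frac{13}{-2237}} = \frac{1}{71 + 13 \left(- \frac{1}{2237}\right)} = \frac{1}{71 - \frac{13}{2237}} = \frac{1}{\frac{158814}{2237}} = \frac{2237}{158814}$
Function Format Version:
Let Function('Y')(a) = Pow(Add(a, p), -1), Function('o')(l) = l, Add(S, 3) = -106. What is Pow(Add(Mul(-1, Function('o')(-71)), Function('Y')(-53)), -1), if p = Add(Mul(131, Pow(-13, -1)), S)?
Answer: Rational(2237, 158814) ≈ 0.014086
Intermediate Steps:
S = -109 (S = Add(-3, -106) = -109)
p = Rational(-1548, 13) (p = Add(Mul(131, Pow(-13, -1)), -109) = Add(Mul(131, Rational(-1, 13)), -109) = Add(Rational(-131, 13), -109) = Rational(-1548, 13) ≈ -119.08)
Function('Y')(a) = Pow(Add(Rational(-1548, 13), a), -1) (Function('Y')(a) = Pow(Add(a, Rational(-1548, 13)), -1) = Pow(Add(Rational(-1548, 13), a), -1))
Pow(Add(Mul(-1, Function('o')(-71)), Function('Y')(-53)), -1) = Pow(Add(Mul(-1, -71), Mul(13, Pow(Add(-1548, Mul(13, -53)), -1))), -1) = Pow(Add(71, Mul(13, Pow(Add(-1548, -689), -1))), -1) = Pow(Add(71, Mul(13, Pow(-2237, -1))), -1) = Pow(Add(71, Mul(13, Rational(-1, 2237))), -1) = Pow(Add(71, Rational(-13, 2237)), -1) = Pow(Rational(158814, 2237), -1) = Rational(2237, 158814)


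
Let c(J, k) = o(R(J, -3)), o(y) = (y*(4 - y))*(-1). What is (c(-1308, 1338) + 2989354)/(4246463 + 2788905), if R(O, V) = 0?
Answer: 1494677/3517684 ≈ 0.42490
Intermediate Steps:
o(y) = -y*(4 - y)
c(J, k) = 0 (c(J, k) = 0*(-4 + 0) = 0*(-4) = 0)
(c(-1308, 1338) + 2989354)/(4246463 + 2788905) = (0 + 2989354)/(4246463 + 2788905) = 2989354/7035368 = 2989354*(1/7035368) = 1494677/3517684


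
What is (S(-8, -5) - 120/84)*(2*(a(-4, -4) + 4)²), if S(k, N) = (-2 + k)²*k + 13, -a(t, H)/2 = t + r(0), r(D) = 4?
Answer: -176608/7 ≈ -25230.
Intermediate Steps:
a(t, H) = -8 - 2*t (a(t, H) = -2*(t + 4) = -2*(4 + t) = -8 - 2*t)
S(k, N) = 13 + k*(-2 + k)² (S(k, N) = k*(-2 + k)² + 13 = 13 + k*(-2 + k)²)
(S(-8, -5) - 120/84)*(2*(a(-4, -4) + 4)²) = ((13 - 8*(-2 - 8)²) - 120/84)*(2*((-8 - 2*(-4)) + 4)²) = ((13 - 8*(-10)²) - 120*1/84)*(2*((-8 + 8) + 4)²) = ((13 - 8*100) - 10/7)*(2*(0 + 4)²) = ((13 - 800) - 10/7)*(2*4²) = (-787 - 10/7)*(2*16) = -5519/7*32 = -176608/7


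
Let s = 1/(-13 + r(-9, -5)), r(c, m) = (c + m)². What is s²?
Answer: 1/33489 ≈ 2.9861e-5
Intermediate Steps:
s = 1/183 (s = 1/(-13 + (-9 - 5)²) = 1/(-13 + (-14)²) = 1/(-13 + 196) = 1/183 ≈ 0.0054645)
s² = (1/183)² = 1/33489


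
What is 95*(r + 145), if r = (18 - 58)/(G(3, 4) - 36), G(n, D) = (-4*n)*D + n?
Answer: 1119575/81 ≈ 13822.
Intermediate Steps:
G(n, D) = n - 4*D*n (G(n, D) = -4*D*n + n = n - 4*D*n)
r = 40/81 (r = (18 - 58)/(3*(1 - 4*4) - 36) = -40/(3*(1 - 16) - 36) = -40/(3*(-15) - 36) = -40/(-45 - 36) = -40/(-81) = -40*(-1/81) = 40/81 ≈ 0.49383)
95*(r + 145) = 95*(40/81 + 145) = 95*(11785/81) = 1119575/81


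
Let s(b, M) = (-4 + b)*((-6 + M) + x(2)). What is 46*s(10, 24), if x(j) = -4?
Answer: 3864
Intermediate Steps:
s(b, M) = (-10 + M)*(-4 + b) (s(b, M) = (-4 + b)*((-6 + M) - 4) = (-4 + b)*(-10 + M) = (-10 + M)*(-4 + b))
46*s(10, 24) = 46*(40 - 10*10 - 4*24 + 24*10) = 46*(40 - 100 - 96 + 240) = 46*84 = 3864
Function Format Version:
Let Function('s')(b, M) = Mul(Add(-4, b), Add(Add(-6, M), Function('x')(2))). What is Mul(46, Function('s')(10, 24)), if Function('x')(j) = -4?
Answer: 3864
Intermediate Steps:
Function('s')(b, M) = Mul(Add(-10, M), Add(-4, b)) (Function('s')(b, M) = Mul(Add(-4, b), Add(Add(-6, M), -4)) = Mul(Add(-4, b), Add(-10, M)) = Mul(Add(-10, M), Add(-4, b)))
Mul(46, Function('s')(10, 24)) = Mul(46, Add(40, Mul(-10, 10), Mul(-4, 24), Mul(24, 10))) = Mul(46, Add(40, -100, -96, 240)) = Mul(46, 84) = 3864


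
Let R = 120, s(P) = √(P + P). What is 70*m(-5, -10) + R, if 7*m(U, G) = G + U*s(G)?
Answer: 20 - 100*I*√5 ≈ 20.0 - 223.61*I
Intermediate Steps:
s(P) = √2*√P (s(P) = √(2*P) = √2*√P)
m(U, G) = G/7 + U*√2*√G/7 (m(U, G) = (G + U*(√2*√G))/7 = (G + U*√2*√G)/7 = G/7 + U*√2*√G/7)
70*m(-5, -10) + R = 70*((⅐)*(-10) + (⅐)*(-5)*√2*√(-10)) + 120 = 70*(-10/7 + (⅐)*(-5)*√2*(I*√10)) + 120 = 70*(-10/7 - 10*I*√5/7) + 120 = (-100 - 100*I*√5) + 120 = 20 - 100*I*√5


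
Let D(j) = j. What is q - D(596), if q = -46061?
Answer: -46657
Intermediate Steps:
q - D(596) = -46061 - 1*596 = -46061 - 596 = -46657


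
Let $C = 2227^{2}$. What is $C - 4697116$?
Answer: $262413$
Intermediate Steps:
$C = 4959529$
$C - 4697116 = 4959529 - 4697116 = 262413$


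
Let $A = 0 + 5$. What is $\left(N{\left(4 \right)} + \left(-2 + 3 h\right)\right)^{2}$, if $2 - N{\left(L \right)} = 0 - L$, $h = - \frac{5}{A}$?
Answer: $1$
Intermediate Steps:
$A = 5$
$h = -1$ ($h = - \frac{5}{5} = \left(-5\right) \frac{1}{5} = -1$)
$N{\left(L \right)} = 2 + L$ ($N{\left(L \right)} = 2 - \left(0 - L\right) = 2 - - L = 2 + L$)
$\left(N{\left(4 \right)} + \left(-2 + 3 h\right)\right)^{2} = \left(\left(2 + 4\right) + \left(-2 + 3 \left(-1\right)\right)\right)^{2} = \left(6 - 5\right)^{2} = 1^{2} = 1$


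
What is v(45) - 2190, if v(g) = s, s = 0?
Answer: -2190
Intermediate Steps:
v(g) = 0
v(45) - 2190 = 0 - 2190 = -2190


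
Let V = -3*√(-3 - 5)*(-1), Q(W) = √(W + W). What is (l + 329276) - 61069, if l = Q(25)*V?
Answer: 268207 + 60*I ≈ 2.6821e+5 + 60.0*I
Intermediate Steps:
Q(W) = √2*√W (Q(W) = √(2*W) = √2*√W)
V = 6*I*√2 (V = -6*I*√2*(-1) = 6*I*√2 ≈ 8.4853*I)
l = 60*I (l = (√2*√25)*(6*I*√2) = (√2*5)*(6*I*√2) = (5*√2)*(6*I*√2) = 60*I ≈ 60.0*I)
(l + 329276) - 61069 = (60*I + 329276) - 61069 = (329276 + 60*I) - 61069 = 268207 + 60*I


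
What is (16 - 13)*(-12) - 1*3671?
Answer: -3707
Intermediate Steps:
(16 - 13)*(-12) - 1*3671 = 3*(-12) - 3671 = -36 - 3671 = -3707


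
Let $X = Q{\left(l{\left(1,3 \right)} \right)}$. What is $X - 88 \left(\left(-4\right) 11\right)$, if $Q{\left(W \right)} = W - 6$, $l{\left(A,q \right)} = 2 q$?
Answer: $3872$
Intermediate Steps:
$Q{\left(W \right)} = -6 + W$ ($Q{\left(W \right)} = W - 6 = -6 + W$)
$X = 0$ ($X = -6 + 2 \cdot 3 = -6 + 6 = 0$)
$X - 88 \left(\left(-4\right) 11\right) = 0 - 88 \left(\left(-4\right) 11\right) = 0 - -3872 = 0 + 3872 = 3872$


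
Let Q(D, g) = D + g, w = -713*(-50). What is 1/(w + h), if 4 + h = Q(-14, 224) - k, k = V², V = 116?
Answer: 1/22400 ≈ 4.4643e-5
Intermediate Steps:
w = 35650
k = 13456 (k = 116² = 13456)
h = -13250 (h = -4 + ((-14 + 224) - 1*13456) = -4 + (210 - 13456) = -4 - 13246 = -13250)
1/(w + h) = 1/(35650 - 13250) = 1/22400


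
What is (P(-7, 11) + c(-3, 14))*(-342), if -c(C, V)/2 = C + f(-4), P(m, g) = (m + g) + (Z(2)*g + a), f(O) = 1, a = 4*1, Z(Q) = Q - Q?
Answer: -4104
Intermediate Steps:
Z(Q) = 0
a = 4
P(m, g) = 4 + g + m (P(m, g) = (m + g) + (0*g + 4) = (g + m) + (0 + 4) = (g + m) + 4 = 4 + g + m)
c(C, V) = -2 - 2*C (c(C, V) = -2*(C + 1) = -2*(1 + C) = -2 - 2*C)
(P(-7, 11) + c(-3, 14))*(-342) = ((4 + 11 - 7) + (-2 - 2*(-3)))*(-342) = (8 + (-2 + 6))*(-342) = (8 + 4)*(-342) = 12*(-342) = -4104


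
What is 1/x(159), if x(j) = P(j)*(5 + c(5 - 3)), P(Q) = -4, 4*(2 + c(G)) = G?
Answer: -1/14 ≈ -0.071429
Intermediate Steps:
c(G) = -2 + G/4
x(j) = -14 (x(j) = -4*(5 + (-2 + (5 - 3)/4)) = -4*(5 + (-2 + (1/4)*2)) = -4*(5 + (-2 + 1/2)) = -4*(5 - 3/2) = -4*7/2 = -14)
1/x(159) = 1/(-14) = -1/14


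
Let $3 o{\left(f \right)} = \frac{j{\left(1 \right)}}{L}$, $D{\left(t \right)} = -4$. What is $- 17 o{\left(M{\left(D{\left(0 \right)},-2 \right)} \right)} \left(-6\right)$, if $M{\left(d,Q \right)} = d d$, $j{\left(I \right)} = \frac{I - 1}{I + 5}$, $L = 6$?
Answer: $0$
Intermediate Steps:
$j{\left(I \right)} = \frac{-1 + I}{5 + I}$
$M{\left(d,Q \right)} = d^{2}$
$o{\left(f \right)} = 0$ ($o{\left(f \right)} = \frac{\frac{-1 + 1}{5 + 1} \cdot \frac{1}{6}}{3} = \frac{\frac{1}{6} \cdot 0 \cdot \frac{1}{6}}{3} = \frac{0 \cdot \frac{1}{6}}{3} = \frac{1}{3} \cdot 0 = 0$)
$- 17 o{\left(M{\left(D{\left(0 \right)},-2 \right)} \right)} \left(-6\right) = \left(-17\right) 0 \left(-6\right) = 0 \left(-6\right) = 0$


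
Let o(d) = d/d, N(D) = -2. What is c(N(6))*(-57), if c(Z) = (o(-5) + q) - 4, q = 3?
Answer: 0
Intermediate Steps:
o(d) = 1
c(Z) = 0 (c(Z) = (1 + 3) - 4 = 4 - 4 = 0)
c(N(6))*(-57) = 0*(-57) = 0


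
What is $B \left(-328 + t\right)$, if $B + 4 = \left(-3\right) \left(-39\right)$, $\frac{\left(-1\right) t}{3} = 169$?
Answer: $-94355$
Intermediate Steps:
$t = -507$ ($t = \left(-3\right) 169 = -507$)
$B = 113$ ($B = -4 - -117 = -4 + 117 = 113$)
$B \left(-328 + t\right) = 113 \left(-328 - 507\right) = 113 \left(-835\right) = -94355$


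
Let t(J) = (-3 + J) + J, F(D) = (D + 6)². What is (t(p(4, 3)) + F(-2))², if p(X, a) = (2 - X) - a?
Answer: 9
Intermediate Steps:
p(X, a) = 2 - X - a
F(D) = (6 + D)²
t(J) = -3 + 2*J
(t(p(4, 3)) + F(-2))² = ((-3 + 2*(2 - 1*4 - 1*3)) + (6 - 2)²)² = ((-3 + 2*(2 - 4 - 3)) + 4²)² = ((-3 + 2*(-5)) + 16)² = ((-3 - 10) + 16)² = (-13 + 16)² = 3² = 9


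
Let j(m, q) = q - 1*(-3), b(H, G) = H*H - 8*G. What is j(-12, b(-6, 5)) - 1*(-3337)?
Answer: 3336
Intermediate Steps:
b(H, G) = H² - 8*G
j(m, q) = 3 + q (j(m, q) = q + 3 = 3 + q)
j(-12, b(-6, 5)) - 1*(-3337) = (3 + ((-6)² - 8*5)) - 1*(-3337) = (3 + (36 - 40)) + 3337 = (3 - 4) + 3337 = -1 + 3337 = 3336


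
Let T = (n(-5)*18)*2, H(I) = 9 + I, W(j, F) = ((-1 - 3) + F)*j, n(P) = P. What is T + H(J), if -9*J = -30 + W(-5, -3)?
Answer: -1544/9 ≈ -171.56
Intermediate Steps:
W(j, F) = j*(-4 + F) (W(j, F) = (-4 + F)*j = j*(-4 + F))
J = -5/9 (J = -(-30 - 5*(-4 - 3))/9 = -(-30 - 5*(-7))/9 = -(-30 + 35)/9 = -⅑*5 = -5/9 ≈ -0.55556)
T = -180 (T = -5*18*2 = -90*2 = -180)
T + H(J) = -180 + (9 - 5/9) = -180 + 76/9 = -1544/9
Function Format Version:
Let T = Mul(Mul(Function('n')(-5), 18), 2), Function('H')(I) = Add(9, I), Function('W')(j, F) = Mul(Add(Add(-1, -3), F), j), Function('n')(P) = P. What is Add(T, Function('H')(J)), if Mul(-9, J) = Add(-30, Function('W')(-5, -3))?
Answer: Rational(-1544, 9) ≈ -171.56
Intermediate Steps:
Function('W')(j, F) = Mul(j, Add(-4, F)) (Function('W')(j, F) = Mul(Add(-4, F), j) = Mul(j, Add(-4, F)))
J = Rational(-5, 9) (J = Mul(Rational(-1, 9), Add(-30, Mul(-5, Add(-4, -3)))) = Mul(Rational(-1, 9), Add(-30, Mul(-5, -7))) = Mul(Rational(-1, 9), Add(-30, 35)) = Mul(Rational(-1, 9), 5) = Rational(-5, 9) ≈ -0.55556)
T = -180 (T = Mul(Mul(-5, 18), 2) = Mul(-90, 2) = -180)
Add(T, Function('H')(J)) = Add(-180, Add(9, Rational(-5, 9))) = Add(-180, Rational(76, 9)) = Rational(-1544, 9)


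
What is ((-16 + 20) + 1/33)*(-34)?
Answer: -4522/33 ≈ -137.03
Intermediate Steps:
((-16 + 20) + 1/33)*(-34) = (4 + 1/33)*(-34) = (133/33)*(-34) = -4522/33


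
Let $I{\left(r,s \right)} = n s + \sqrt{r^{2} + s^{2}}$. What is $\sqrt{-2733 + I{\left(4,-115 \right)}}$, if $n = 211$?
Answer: $\sqrt{-26998 + \sqrt{13241}} \approx 163.96 i$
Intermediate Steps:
$I{\left(r,s \right)} = \sqrt{r^{2} + s^{2}} + 211 s$ ($I{\left(r,s \right)} = 211 s + \sqrt{r^{2} + s^{2}} = \sqrt{r^{2} + s^{2}} + 211 s$)
$\sqrt{-2733 + I{\left(4,-115 \right)}} = \sqrt{-2733 + \left(\sqrt{4^{2} + \left(-115\right)^{2}} + 211 \left(-115\right)\right)} = \sqrt{-2733 - \left(24265 - \sqrt{16 + 13225}\right)} = \sqrt{-2733 - \left(24265 - \sqrt{13241}\right)} = \sqrt{-26998 + \sqrt{13241}}$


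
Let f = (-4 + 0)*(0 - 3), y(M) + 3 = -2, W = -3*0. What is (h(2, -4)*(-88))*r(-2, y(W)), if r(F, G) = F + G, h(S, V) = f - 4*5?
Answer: -4928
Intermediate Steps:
W = 0
y(M) = -5 (y(M) = -3 - 2 = -5)
f = 12 (f = -4*(-3) = 12)
h(S, V) = -8 (h(S, V) = 12 - 4*5 = 12 - 20 = -8)
(h(2, -4)*(-88))*r(-2, y(W)) = (-8*(-88))*(-2 - 5) = 704*(-7) = -4928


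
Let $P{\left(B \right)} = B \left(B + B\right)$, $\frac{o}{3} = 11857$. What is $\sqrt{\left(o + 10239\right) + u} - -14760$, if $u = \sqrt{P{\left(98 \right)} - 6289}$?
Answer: $14760 + \sqrt{45810 + \sqrt{12919}} \approx 14974.0$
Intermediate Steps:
$o = 35571$ ($o = 3 \cdot 11857 = 35571$)
$P{\left(B \right)} = 2 B^{2}$ ($P{\left(B \right)} = B 2 B = 2 B^{2}$)
$u = \sqrt{12919}$ ($u = \sqrt{2 \cdot 98^{2} - 6289} = \sqrt{2 \cdot 9604 - 6289} = \sqrt{19208 - 6289} = \sqrt{12919} \approx 113.66$)
$\sqrt{\left(o + 10239\right) + u} - -14760 = \sqrt{\left(35571 + 10239\right) + \sqrt{12919}} - -14760 = \sqrt{45810 + \sqrt{12919}} + 14760 = 14760 + \sqrt{45810 + \sqrt{12919}}$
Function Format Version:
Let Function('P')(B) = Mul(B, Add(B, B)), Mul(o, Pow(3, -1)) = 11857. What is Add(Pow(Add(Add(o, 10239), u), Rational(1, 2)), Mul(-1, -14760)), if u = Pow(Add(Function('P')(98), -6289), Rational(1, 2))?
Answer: Add(14760, Pow(Add(45810, Pow(12919, Rational(1, 2))), Rational(1, 2))) ≈ 14974.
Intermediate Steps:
o = 35571 (o = Mul(3, 11857) = 35571)
Function('P')(B) = Mul(2, Pow(B, 2)) (Function('P')(B) = Mul(B, Mul(2, B)) = Mul(2, Pow(B, 2)))
u = Pow(12919, Rational(1, 2)) (u = Pow(Add(Mul(2, Pow(98, 2)), -6289), Rational(1, 2)) = Pow(Add(Mul(2, 9604), -6289), Rational(1, 2)) = Pow(Add(19208, -6289), Rational(1, 2)) = Pow(12919, Rational(1, 2)) ≈ 113.66)
Add(Pow(Add(Add(o, 10239), u), Rational(1, 2)), Mul(-1, -14760)) = Add(Pow(Add(Add(35571, 10239), Pow(12919, Rational(1, 2))), Rational(1, 2)), Mul(-1, -14760)) = Add(Pow(Add(45810, Pow(12919, Rational(1, 2))), Rational(1, 2)), 14760) = Add(14760, Pow(Add(45810, Pow(12919, Rational(1, 2))), Rational(1, 2)))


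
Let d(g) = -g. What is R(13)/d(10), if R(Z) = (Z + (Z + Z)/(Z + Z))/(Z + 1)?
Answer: -⅒ ≈ -0.10000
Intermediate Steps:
R(Z) = 1 (R(Z) = (Z + (2*Z)/((2*Z)))/(1 + Z) = (Z + (2*Z)*(1/(2*Z)))/(1 + Z) = (Z + 1)/(1 + Z) = (1 + Z)/(1 + Z) = 1)
R(13)/d(10) = 1/(-1*10) = 1/(-10) = 1*(-⅒) = -⅒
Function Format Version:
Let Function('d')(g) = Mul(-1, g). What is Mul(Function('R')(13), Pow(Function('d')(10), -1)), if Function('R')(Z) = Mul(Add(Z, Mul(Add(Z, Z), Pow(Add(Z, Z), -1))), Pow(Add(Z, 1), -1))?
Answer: Rational(-1, 10) ≈ -0.10000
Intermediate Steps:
Function('R')(Z) = 1 (Function('R')(Z) = Mul(Add(Z, Mul(Mul(2, Z), Pow(Mul(2, Z), -1))), Pow(Add(1, Z), -1)) = Mul(Add(Z, Mul(Mul(2, Z), Mul(Rational(1, 2), Pow(Z, -1)))), Pow(Add(1, Z), -1)) = Mul(Add(Z, 1), Pow(Add(1, Z), -1)) = Mul(Add(1, Z), Pow(Add(1, Z), -1)) = 1)
Mul(Function('R')(13), Pow(Function('d')(10), -1)) = Mul(1, Pow(Mul(-1, 10), -1)) = Mul(1, Pow(-10, -1)) = Mul(1, Rational(-1, 10)) = Rational(-1, 10)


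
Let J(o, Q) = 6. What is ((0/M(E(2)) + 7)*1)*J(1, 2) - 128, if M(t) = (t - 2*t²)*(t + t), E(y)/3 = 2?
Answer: -86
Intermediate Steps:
E(y) = 6 (E(y) = 3*2 = 6)
M(t) = 2*t*(t - 2*t²) (M(t) = (t - 2*t²)*(2*t) = 2*t*(t - 2*t²))
((0/M(E(2)) + 7)*1)*J(1, 2) - 128 = ((0/((6²*(2 - 4*6))) + 7)*1)*6 - 128 = ((0/((36*(2 - 24))) + 7)*1)*6 - 128 = ((0/((36*(-22))) + 7)*1)*6 - 128 = ((0/(-792) + 7)*1)*6 - 128 = ((0*(-1/792) + 7)*1)*6 - 128 = ((0 + 7)*1)*6 - 128 = (7*1)*6 - 128 = 7*6 - 128 = 42 - 128 = -86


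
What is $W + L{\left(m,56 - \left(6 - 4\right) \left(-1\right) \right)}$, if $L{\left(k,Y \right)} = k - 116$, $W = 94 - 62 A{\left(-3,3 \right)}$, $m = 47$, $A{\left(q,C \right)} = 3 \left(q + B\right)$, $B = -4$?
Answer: $1327$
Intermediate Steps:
$A{\left(q,C \right)} = -12 + 3 q$ ($A{\left(q,C \right)} = 3 \left(q - 4\right) = 3 \left(-4 + q\right) = -12 + 3 q$)
$W = 1396$ ($W = 94 - 62 \left(-12 + 3 \left(-3\right)\right) = 94 - 62 \left(-12 - 9\right) = 94 - -1302 = 94 + 1302 = 1396$)
$L{\left(k,Y \right)} = -116 + k$
$W + L{\left(m,56 - \left(6 - 4\right) \left(-1\right) \right)} = 1396 + \left(-116 + 47\right) = 1396 - 69 = 1327$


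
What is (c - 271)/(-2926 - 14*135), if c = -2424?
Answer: 385/688 ≈ 0.55959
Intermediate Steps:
(c - 271)/(-2926 - 14*135) = (-2424 - 271)/(-2926 - 14*135) = -2695/(-2926 - 1890) = -2695/(-4816) = -2695*(-1/4816) = 385/688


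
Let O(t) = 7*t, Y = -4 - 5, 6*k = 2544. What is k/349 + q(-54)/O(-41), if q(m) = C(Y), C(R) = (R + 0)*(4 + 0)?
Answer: 134252/100163 ≈ 1.3403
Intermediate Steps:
k = 424 (k = (⅙)*2544 = 424)
Y = -9
C(R) = 4*R (C(R) = R*4 = 4*R)
q(m) = -36 (q(m) = 4*(-9) = -36)
k/349 + q(-54)/O(-41) = 424/349 - 36/(7*(-41)) = 424*(1/349) - 36/(-287) = 424/349 - 36*(-1/287) = 424/349 + 36/287 = 134252/100163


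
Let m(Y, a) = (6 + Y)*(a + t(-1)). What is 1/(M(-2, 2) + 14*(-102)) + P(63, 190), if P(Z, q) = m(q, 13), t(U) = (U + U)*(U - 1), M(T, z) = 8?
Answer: 4731439/1420 ≈ 3332.0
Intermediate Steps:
t(U) = 2*U*(-1 + U) (t(U) = (2*U)*(-1 + U) = 2*U*(-1 + U))
m(Y, a) = (4 + a)*(6 + Y) (m(Y, a) = (6 + Y)*(a + 2*(-1)*(-1 - 1)) = (6 + Y)*(a + 2*(-1)*(-2)) = (6 + Y)*(a + 4) = (6 + Y)*(4 + a) = (4 + a)*(6 + Y))
P(Z, q) = 102 + 17*q (P(Z, q) = 24 + 4*q + 6*13 + q*13 = 24 + 4*q + 78 + 13*q = 102 + 17*q)
1/(M(-2, 2) + 14*(-102)) + P(63, 190) = 1/(8 + 14*(-102)) + (102 + 17*190) = 1/(8 - 1428) + (102 + 3230) = 1/(-1420) + 3332 = -1/1420 + 3332 = 4731439/1420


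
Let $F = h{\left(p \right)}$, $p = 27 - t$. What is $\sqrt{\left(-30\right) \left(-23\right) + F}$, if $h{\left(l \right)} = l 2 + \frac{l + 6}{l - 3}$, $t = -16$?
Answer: $\frac{\sqrt{310890}}{20} \approx 27.879$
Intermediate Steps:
$p = 43$ ($p = 27 - -16 = 27 + 16 = 43$)
$h{\left(l \right)} = 2 l + \frac{6 + l}{-3 + l}$
$F = \frac{3489}{40}$ ($F = \frac{6 - 215 + 2 \cdot 43^{2}}{-3 + 43} = \frac{6 - 215 + 2 \cdot 1849}{40} = \frac{6 - 215 + 3698}{40} = \frac{1}{40} \cdot 3489 = \frac{3489}{40} \approx 87.225$)
$\sqrt{\left(-30\right) \left(-23\right) + F} = \sqrt{\left(-30\right) \left(-23\right) + \frac{3489}{40}} = \sqrt{690 + \frac{3489}{40}} = \sqrt{\frac{31089}{40}} = \frac{\sqrt{310890}}{20}$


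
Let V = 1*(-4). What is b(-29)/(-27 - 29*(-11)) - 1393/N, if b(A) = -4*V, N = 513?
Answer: -99637/37449 ≈ -2.6606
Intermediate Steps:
V = -4
b(A) = 16 (b(A) = -4*(-4) = 16)
b(-29)/(-27 - 29*(-11)) - 1393/N = 16/(-27 - 29*(-11)) - 1393/513 = 16/(-27 + 319) - 1393*1/513 = 16/292 - 1393/513 = 16*(1/292) - 1393/513 = 4/73 - 1393/513 = -99637/37449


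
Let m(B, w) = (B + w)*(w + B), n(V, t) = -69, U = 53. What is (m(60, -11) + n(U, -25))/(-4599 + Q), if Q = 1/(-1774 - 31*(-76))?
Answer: -1357224/2676617 ≈ -0.50707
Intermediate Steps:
m(B, w) = (B + w)**2 (m(B, w) = (B + w)*(B + w) = (B + w)**2)
Q = 1/582 (Q = 1/(-1774 + 2356) = 1/582 ≈ 0.0017182)
(m(60, -11) + n(U, -25))/(-4599 + Q) = ((60 - 11)**2 - 69)/(-4599 + 1/582) = (49**2 - 69)/(-2676617/582) = (2401 - 69)*(-582/2676617) = 2332*(-582/2676617) = -1357224/2676617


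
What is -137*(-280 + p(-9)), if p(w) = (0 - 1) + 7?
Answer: 37538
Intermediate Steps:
p(w) = 6 (p(w) = -1 + 7 = 6)
-137*(-280 + p(-9)) = -137*(-280 + 6) = -137*(-274) = 37538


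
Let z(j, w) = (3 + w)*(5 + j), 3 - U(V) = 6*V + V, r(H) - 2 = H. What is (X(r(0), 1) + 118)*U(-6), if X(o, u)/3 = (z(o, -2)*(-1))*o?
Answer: 3420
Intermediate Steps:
r(H) = 2 + H
U(V) = 3 - 7*V (U(V) = 3 - (6*V + V) = 3 - 7*V)
X(o, u) = 3*o*(-5 - o) (X(o, u) = 3*(((15 + 3*o + 5*(-2) + o*(-2))*(-1))*o) = 3*(((15 + 3*o - 10 - 2*o)*(-1))*o) = 3*(((5 + o)*(-1))*o) = 3*((-5 - o)*o) = 3*(o*(-5 - o)) = 3*o*(-5 - o))
(X(r(0), 1) + 118)*U(-6) = (-3*(2 + 0)*(5 + (2 + 0)) + 118)*(3 - 7*(-6)) = (-3*2*(5 + 2) + 118)*(3 + 42) = (-3*2*7 + 118)*45 = (-42 + 118)*45 = 76*45 = 3420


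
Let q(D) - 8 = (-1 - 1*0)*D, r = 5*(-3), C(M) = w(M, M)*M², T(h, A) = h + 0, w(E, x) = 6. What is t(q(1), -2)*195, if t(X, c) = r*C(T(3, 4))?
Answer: -157950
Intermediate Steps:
T(h, A) = h
C(M) = 6*M²
r = -15
q(D) = 8 - D (q(D) = 8 + (-1 - 1*0)*D = 8 + (-1 + 0)*D = 8 - D)
t(X, c) = -810 (t(X, c) = -90*3² = -90*9 = -15*54 = -810)
t(q(1), -2)*195 = -810*195 = -157950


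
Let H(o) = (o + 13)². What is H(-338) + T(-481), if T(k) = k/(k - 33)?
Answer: 54291731/514 ≈ 1.0563e+5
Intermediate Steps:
H(o) = (13 + o)²
T(k) = k/(-33 + k)
H(-338) + T(-481) = (13 - 338)² - 481/(-33 - 481) = (-325)² - 481/(-514) = 105625 - 481*(-1/514) = 105625 + 481/514 = 54291731/514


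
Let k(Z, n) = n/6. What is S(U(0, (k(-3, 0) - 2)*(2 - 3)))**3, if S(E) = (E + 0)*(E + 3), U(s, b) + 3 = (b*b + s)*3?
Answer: 1259712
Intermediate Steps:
k(Z, n) = n/6 (k(Z, n) = n*(1/6) = n/6)
U(s, b) = -3 + 3*s + 3*b**2 (U(s, b) = -3 + (b*b + s)*3 = -3 + (b**2 + s)*3 = -3 + (s + b**2)*3 = -3 + (3*s + 3*b**2) = -3 + 3*s + 3*b**2)
S(E) = E*(3 + E)
S(U(0, (k(-3, 0) - 2)*(2 - 3)))**3 = ((-3 + 3*0 + 3*(((1/6)*0 - 2)*(2 - 3))**2)*(3 + (-3 + 3*0 + 3*(((1/6)*0 - 2)*(2 - 3))**2)))**3 = ((-3 + 0 + 3*((0 - 2)*(-1))**2)*(3 + (-3 + 0 + 3*((0 - 2)*(-1))**2)))**3 = ((-3 + 0 + 3*(-2*(-1))**2)*(3 + (-3 + 0 + 3*(-2*(-1))**2)))**3 = ((-3 + 0 + 3*2**2)*(3 + (-3 + 0 + 3*2**2)))**3 = ((-3 + 0 + 3*4)*(3 + (-3 + 0 + 3*4)))**3 = ((-3 + 0 + 12)*(3 + (-3 + 0 + 12)))**3 = (9*(3 + 9))**3 = (9*12)**3 = 108**3 = 1259712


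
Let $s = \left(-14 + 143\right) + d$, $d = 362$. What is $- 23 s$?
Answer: $-11293$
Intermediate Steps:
$s = 491$ ($s = \left(-14 + 143\right) + 362 = 129 + 362 = 491$)
$- 23 s = \left(-23\right) 491 = -11293$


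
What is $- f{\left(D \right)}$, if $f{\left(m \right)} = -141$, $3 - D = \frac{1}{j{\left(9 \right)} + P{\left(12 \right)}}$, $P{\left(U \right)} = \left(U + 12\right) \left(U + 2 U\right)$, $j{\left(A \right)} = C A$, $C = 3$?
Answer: $141$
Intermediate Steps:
$j{\left(A \right)} = 3 A$
$P{\left(U \right)} = 3 U \left(12 + U\right)$ ($P{\left(U \right)} = \left(12 + U\right) 3 U = 3 U \left(12 + U\right)$)
$D = \frac{2672}{891}$ ($D = 3 - \frac{1}{3 \cdot 9 + 3 \cdot 12 \left(12 + 12\right)} = 3 - \frac{1}{27 + 3 \cdot 12 \cdot 24} = 3 - \frac{1}{27 + 864} = 3 - \frac{1}{891} = \frac{2672}{891} \approx 2.9989$)
$- f{\left(D \right)} = \left(-1\right) \left(-141\right) = 141$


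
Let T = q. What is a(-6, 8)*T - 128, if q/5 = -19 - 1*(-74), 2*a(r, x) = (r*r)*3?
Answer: 14722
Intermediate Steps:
a(r, x) = 3*r²/2 (a(r, x) = ((r*r)*3)/2 = (r²*3)/2 = (3*r²)/2 = 3*r²/2)
q = 275 (q = 5*(-19 - 1*(-74)) = 5*(-19 + 74) = 5*55 = 275)
T = 275
a(-6, 8)*T - 128 = ((3/2)*(-6)²)*275 - 128 = ((3/2)*36)*275 - 128 = 54*275 - 128 = 14850 - 128 = 14722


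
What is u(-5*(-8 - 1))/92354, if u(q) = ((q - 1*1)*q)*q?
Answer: 44550/46177 ≈ 0.96477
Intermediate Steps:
u(q) = q²*(-1 + q) (u(q) = ((q - 1)*q)*q = ((-1 + q)*q)*q = (q*(-1 + q))*q = q²*(-1 + q))
u(-5*(-8 - 1))/92354 = ((-5*(-8 - 1))²*(-1 - 5*(-8 - 1)))/92354 = ((-5*(-9))²*(-1 - 5*(-9)))*(1/92354) = (45²*(-1 + 45))*(1/92354) = (2025*44)*(1/92354) = 89100*(1/92354) = 44550/46177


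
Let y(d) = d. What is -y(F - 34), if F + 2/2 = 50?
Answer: -15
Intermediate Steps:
F = 49 (F = -1 + 50 = 49)
-y(F - 34) = -(49 - 34) = -1*15 = -15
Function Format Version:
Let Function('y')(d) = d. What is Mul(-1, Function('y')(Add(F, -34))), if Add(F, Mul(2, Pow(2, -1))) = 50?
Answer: -15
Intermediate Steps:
F = 49 (F = Add(-1, 50) = 49)
Mul(-1, Function('y')(Add(F, -34))) = Mul(-1, Add(49, -34)) = Mul(-1, 15) = -15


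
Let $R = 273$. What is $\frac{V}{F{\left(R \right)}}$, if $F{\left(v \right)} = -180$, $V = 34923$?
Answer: $- \frac{11641}{60} \approx -194.02$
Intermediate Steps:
$\frac{V}{F{\left(R \right)}} = \frac{34923}{-180} = 34923 \left(- \frac{1}{180}\right) = - \frac{11641}{60}$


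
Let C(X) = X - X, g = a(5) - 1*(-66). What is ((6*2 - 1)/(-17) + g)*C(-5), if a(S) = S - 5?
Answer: 0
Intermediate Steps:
a(S) = -5 + S
g = 66 (g = (-5 + 5) - 1*(-66) = 0 + 66 = 66)
C(X) = 0
((6*2 - 1)/(-17) + g)*C(-5) = ((6*2 - 1)/(-17) + 66)*0 = ((12 - 1)*(-1/17) + 66)*0 = (11*(-1/17) + 66)*0 = (-11/17 + 66)*0 = (1111/17)*0 = 0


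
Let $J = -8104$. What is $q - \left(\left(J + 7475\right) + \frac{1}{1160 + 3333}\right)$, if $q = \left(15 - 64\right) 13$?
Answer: $- \frac{35945}{4493} \approx -8.0002$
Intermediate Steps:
$q = -637$ ($q = \left(-49\right) 13 = -637$)
$q - \left(\left(J + 7475\right) + \frac{1}{1160 + 3333}\right) = -637 - \left(\left(-8104 + 7475\right) + \frac{1}{1160 + 3333}\right) = -637 - \left(-629 + \frac{1}{4493}\right) = -637 - - \frac{2826096}{4493} = -637 + \frac{2826096}{4493} = - \frac{35945}{4493}$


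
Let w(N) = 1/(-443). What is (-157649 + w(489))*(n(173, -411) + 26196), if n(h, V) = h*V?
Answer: 3136237878756/443 ≈ 7.0795e+9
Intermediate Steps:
w(N) = -1/443
n(h, V) = V*h
(-157649 + w(489))*(n(173, -411) + 26196) = (-157649 - 1/443)*(-411*173 + 26196) = -69838508*(-71103 + 26196)/443 = -69838508/443*(-44907) = 3136237878756/443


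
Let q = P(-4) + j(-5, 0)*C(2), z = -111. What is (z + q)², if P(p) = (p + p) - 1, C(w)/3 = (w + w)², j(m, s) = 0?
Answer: 14400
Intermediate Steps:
C(w) = 12*w² (C(w) = 3*(w + w)² = 3*(2*w)² = 3*(4*w²) = 12*w²)
P(p) = -1 + 2*p (P(p) = 2*p - 1 = -1 + 2*p)
q = -9 (q = (-1 + 2*(-4)) + 0*(12*2²) = (-1 - 8) + 0*(12*4) = -9 + 0*48 = -9 + 0 = -9)
(z + q)² = (-111 - 9)² = (-120)² = 14400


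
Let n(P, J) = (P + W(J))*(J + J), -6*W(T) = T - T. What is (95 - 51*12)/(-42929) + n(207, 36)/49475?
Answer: 665392391/2123912275 ≈ 0.31329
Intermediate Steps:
W(T) = 0 (W(T) = -(T - T)/6 = -1/6*0 = 0)
n(P, J) = 2*J*P (n(P, J) = (P + 0)*(J + J) = P*(2*J) = 2*J*P)
(95 - 51*12)/(-42929) + n(207, 36)/49475 = (95 - 51*12)/(-42929) + (2*36*207)/49475 = (95 - 612)*(-1/42929) + 14904*(1/49475) = -517*(-1/42929) + 14904/49475 = 517/42929 + 14904/49475 = 665392391/2123912275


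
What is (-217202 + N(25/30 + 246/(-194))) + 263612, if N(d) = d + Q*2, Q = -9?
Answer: 26999891/582 ≈ 46392.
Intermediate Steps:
N(d) = -18 + d (N(d) = d - 9*2 = d - 18 = -18 + d)
(-217202 + N(25/30 + 246/(-194))) + 263612 = (-217202 + (-18 + (25/30 + 246/(-194)))) + 263612 = (-217202 + (-18 + (25*(1/30) + 246*(-1/194)))) + 263612 = (-217202 + (-18 + (5/6 - 123/97))) + 263612 = (-217202 + (-18 - 253/582)) + 263612 = (-217202 - 10729/582) + 263612 = -126422293/582 + 263612 = 26999891/582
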